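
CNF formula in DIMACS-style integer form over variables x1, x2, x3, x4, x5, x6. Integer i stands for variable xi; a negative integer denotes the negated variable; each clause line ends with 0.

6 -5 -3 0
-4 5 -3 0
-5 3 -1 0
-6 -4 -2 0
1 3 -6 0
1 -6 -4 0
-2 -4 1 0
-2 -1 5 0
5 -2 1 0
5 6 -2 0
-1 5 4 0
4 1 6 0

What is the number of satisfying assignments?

10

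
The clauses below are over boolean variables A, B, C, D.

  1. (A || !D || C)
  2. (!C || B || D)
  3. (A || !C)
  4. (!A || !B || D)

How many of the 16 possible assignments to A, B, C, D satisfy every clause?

7

The models are:
  A=F B=F C=F D=F
  A=F B=T C=F D=F
  A=T B=F C=F D=F
  A=T B=F C=F D=T
  A=T B=F C=T D=T
  A=T B=T C=F D=T
  A=T B=T C=T D=T
That's 7 in total.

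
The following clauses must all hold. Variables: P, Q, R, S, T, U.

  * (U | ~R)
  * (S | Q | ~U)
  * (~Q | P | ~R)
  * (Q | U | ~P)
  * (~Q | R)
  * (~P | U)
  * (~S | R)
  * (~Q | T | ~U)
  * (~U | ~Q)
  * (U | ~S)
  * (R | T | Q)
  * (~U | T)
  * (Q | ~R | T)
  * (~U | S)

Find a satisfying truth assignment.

P = False  Q = False  R = False  S = False  T = True  U = False

Check each clause:
  1. (~R | U) — ~R is true.
  2. (~U | Q | S) — ~U is true.
  3. (P | ~Q | ~R) — ~R is true.
  4. (Q | ~P | U) — ~P is true.
  5. (~Q | R) — ~Q is true.
  6. (U | ~P) — ~P is true.
  7. (R | ~S) — ~S is true.
  8. (T | ~U | ~Q) — ~U is true.
  9. (~Q | ~U) — ~U is true.
  10. (~S | U) — ~S is true.
  11. (R | T | Q) — T is true.
  12. (T | ~U) — ~U is true.
  13. (Q | T | ~R) — ~R is true.
  14. (~U | S) — ~U is true.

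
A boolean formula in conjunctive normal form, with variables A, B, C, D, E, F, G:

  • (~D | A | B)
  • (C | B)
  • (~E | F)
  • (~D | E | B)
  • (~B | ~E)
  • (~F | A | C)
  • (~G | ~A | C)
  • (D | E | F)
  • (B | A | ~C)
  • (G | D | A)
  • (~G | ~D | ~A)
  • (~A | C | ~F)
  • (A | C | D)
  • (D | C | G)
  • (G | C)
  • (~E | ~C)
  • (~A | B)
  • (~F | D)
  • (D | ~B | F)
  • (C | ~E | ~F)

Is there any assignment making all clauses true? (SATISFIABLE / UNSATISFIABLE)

Branch on A: take A = False.
Try B = True.
  then E is forced to False.
Set C = True and propagate.
For the remaining variables, D = True, F = False, G = False works.
So A=False, B=True, C=True, D=True, E=False, F=False, G=False is a satisfying assignment.

SATISFIABLE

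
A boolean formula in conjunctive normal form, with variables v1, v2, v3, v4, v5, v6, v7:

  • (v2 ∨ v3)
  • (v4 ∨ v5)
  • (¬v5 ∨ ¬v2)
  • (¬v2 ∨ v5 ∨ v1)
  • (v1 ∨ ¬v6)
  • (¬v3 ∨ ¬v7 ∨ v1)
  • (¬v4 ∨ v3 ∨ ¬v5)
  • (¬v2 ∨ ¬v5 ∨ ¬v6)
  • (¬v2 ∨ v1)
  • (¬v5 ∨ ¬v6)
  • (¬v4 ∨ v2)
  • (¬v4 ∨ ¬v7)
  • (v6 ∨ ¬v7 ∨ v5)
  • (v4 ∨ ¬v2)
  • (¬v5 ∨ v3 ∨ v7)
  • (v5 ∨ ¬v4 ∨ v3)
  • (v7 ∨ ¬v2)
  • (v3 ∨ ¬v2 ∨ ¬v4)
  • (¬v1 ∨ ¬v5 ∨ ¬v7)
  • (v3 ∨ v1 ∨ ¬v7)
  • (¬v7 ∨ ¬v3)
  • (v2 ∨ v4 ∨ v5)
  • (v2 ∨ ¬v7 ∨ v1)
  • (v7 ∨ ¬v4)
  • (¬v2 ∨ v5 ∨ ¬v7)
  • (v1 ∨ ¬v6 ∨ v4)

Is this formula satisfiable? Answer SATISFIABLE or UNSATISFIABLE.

SATISFIABLE

Branch on v1: take v1 = False.
  then v6 is forced to False.
  then v2 is forced to False.
  then v3 is forced to True.
  then v7 is forced to False.
  then v4 is forced to False.
  then v5 is forced to True.
So v1=False  v2=False  v3=True  v4=False  v5=True  v6=False  v7=False is a satisfying assignment.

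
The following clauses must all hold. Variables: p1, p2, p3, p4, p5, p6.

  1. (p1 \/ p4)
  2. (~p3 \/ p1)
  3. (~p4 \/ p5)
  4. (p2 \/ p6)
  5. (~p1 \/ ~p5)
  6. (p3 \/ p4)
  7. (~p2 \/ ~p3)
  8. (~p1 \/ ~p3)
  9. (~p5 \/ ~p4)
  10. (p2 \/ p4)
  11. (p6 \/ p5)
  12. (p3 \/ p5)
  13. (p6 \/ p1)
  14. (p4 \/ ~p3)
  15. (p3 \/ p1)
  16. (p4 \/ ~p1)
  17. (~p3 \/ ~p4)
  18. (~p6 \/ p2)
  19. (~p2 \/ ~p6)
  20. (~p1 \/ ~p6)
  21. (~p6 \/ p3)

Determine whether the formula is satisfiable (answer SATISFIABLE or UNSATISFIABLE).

p3 = True:
  propagation gives p1=True; an empty clause results — contradiction.
p3 = False:
  propagation gives p4=True, p5=True; an empty clause results — contradiction.
Every branch closes, so no satisfying assignment exists.

UNSATISFIABLE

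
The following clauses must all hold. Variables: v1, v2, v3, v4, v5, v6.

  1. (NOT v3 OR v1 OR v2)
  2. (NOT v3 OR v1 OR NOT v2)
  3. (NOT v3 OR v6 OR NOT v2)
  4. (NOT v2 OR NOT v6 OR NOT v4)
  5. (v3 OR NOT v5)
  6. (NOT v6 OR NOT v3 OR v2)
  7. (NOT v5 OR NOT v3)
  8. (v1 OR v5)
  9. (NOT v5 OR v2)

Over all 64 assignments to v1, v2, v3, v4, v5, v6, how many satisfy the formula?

10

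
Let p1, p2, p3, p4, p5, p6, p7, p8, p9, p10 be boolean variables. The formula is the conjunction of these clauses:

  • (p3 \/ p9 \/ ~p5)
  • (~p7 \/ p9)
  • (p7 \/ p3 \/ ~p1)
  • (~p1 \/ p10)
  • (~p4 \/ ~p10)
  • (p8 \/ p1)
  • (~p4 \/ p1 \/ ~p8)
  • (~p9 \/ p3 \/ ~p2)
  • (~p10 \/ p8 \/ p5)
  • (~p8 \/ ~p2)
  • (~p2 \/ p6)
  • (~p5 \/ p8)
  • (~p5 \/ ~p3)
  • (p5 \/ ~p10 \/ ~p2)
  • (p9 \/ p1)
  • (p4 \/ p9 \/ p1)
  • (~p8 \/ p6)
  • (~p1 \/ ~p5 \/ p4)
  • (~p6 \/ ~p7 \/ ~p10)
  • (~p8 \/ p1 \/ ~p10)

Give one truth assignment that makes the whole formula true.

p1=False, p2=False, p3=True, p4=False, p5=False, p6=True, p7=False, p8=True, p9=True, p10=False

p2 occurs only negated in the remaining clauses — set p2 = False.
Branch on p1: take p1 = False.
  then p8 is forced to True.
  then p4 is forced to False.
  then p9 is forced to True.
  then p6 is forced to True.
  then p10 is forced to False.
Branch on p3: take p3 = True.
  then p5 is forced to False.
p7 is now unconstrained; take p7 = False.
Every clause has at least one true literal under this assignment.
Check each clause:
  1. (~p5 \/ p9 \/ p3) — p3 is true.
  2. (p9 \/ ~p7) — p9 is true.
  3. (p7 \/ ~p1 \/ p3) — p3 is true.
  4. (p10 \/ ~p1) — ~p1 is true.
  5. (~p4 \/ ~p10) — ~p4 is true.
  6. (p1 \/ p8) — p8 is true.
  7. (~p8 \/ p1 \/ ~p4) — ~p4 is true.
  8. (p3 \/ ~p9 \/ ~p2) — p3 is true.
  9. (p5 \/ p8 \/ ~p10) — p8 is true.
  10. (~p2 \/ ~p8) — ~p2 is true.
  11. (~p2 \/ p6) — p6 is true.
  12. (~p5 \/ p8) — p8 is true.
  13. (~p5 \/ ~p3) — ~p5 is true.
  14. (p5 \/ ~p10 \/ ~p2) — ~p2 is true.
  15. (p1 \/ p9) — p9 is true.
  16. (p1 \/ p4 \/ p9) — p9 is true.
  17. (~p8 \/ p6) — p6 is true.
  18. (~p5 \/ p4 \/ ~p1) — ~p5 is true.
  19. (~p10 \/ ~p6 \/ ~p7) — ~p7 is true.
  20. (~p10 \/ ~p8 \/ p1) — ~p10 is true.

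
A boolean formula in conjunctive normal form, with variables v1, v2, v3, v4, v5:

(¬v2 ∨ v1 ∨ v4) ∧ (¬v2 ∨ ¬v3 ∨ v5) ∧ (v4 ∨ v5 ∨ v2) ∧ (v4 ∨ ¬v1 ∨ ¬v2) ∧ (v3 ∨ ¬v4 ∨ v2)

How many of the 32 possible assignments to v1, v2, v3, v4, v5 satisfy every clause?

14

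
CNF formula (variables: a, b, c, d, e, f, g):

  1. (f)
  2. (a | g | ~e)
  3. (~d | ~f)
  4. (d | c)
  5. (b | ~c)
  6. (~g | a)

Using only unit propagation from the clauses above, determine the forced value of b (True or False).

Unit clause (f) sets f = True.
In (~f | ~d), ~f is now false; ~d must hold, so d = False.
(c | d): since d = False, the clause reduces to (c). c = True.
(b | ~c) with c = True leaves only b, so b = True.

True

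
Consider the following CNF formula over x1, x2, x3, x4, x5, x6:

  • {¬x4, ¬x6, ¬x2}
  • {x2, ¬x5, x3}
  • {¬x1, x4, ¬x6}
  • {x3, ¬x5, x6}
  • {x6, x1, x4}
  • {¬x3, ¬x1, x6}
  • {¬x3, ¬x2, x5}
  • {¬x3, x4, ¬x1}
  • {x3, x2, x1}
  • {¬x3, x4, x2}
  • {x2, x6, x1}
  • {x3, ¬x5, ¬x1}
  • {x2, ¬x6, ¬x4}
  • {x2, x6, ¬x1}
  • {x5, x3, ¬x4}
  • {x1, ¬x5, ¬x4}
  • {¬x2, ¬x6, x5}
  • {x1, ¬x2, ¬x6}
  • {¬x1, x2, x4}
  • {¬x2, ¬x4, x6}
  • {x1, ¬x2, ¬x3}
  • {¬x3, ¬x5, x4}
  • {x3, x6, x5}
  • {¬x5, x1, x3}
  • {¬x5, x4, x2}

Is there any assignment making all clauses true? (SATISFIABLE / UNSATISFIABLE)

x2 = True:
  x3 = True:
    propagation gives x5=True, x1=True, x6=True, x4=False; an empty clause results — contradiction.
  x3 = False:
    x6 = True:
      propagation gives x4=False, x1=False; contradiction.
    x6 = False:
      propagation gives x5=False; contradiction.
x2 = False:
  x1 = True:
    propagation gives x6=True, x4=True; an empty clause results — contradiction.
  x1 = False:
    propagation gives x3=True, x4=True, x6=True; an empty clause results — contradiction.
Every branch closes, so no satisfying assignment exists.

UNSATISFIABLE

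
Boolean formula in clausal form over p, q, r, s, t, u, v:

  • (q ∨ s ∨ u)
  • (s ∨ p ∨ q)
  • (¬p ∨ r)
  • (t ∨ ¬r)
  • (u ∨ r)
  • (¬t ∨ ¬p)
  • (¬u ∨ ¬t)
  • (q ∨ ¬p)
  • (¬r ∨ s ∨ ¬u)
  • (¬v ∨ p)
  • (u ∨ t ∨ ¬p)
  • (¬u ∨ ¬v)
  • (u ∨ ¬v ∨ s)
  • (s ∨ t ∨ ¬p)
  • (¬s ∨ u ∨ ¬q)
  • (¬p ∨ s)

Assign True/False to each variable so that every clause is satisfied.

Pure literal: v appears only negated; assign v = False.
Set p = False and propagate.
Try q = True.
For the remaining variables, r = False, s = False, t = False, u = True works.

p=False, q=True, r=False, s=False, t=False, u=True, v=False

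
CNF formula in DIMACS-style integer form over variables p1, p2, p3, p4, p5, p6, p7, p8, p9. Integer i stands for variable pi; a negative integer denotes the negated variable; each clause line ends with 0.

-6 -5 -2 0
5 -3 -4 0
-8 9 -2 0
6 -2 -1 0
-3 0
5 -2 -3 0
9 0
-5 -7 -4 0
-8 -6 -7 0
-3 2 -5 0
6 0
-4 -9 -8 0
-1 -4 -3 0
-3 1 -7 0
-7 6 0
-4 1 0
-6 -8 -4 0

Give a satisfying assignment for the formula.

p1 = False  p2 = False  p3 = False  p4 = False  p5 = False  p6 = True  p7 = False  p8 = False  p9 = True

The clause (¬p3) is unit: p3 must be False.
(p9) is a unit clause, so p9 = True.
(p6) is a unit clause, so p6 = True.
p2 occurs only negated in the remaining clauses — set p2 = False.
p4 occurs only negated in the remaining clauses — set p4 = False.
Set p7 = False and propagate.
p1, p5, p8 are now unconstrained; take p1 = False, p5 = False, p8 = False.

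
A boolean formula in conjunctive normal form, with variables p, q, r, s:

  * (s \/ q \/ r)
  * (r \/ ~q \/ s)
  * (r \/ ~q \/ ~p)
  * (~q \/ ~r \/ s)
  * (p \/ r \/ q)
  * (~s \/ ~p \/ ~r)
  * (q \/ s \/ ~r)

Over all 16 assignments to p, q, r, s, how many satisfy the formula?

4

The models are:
  p=F q=F r=T s=T
  p=F q=T r=F s=T
  p=F q=T r=T s=T
  p=T q=F r=F s=T
Count: 4.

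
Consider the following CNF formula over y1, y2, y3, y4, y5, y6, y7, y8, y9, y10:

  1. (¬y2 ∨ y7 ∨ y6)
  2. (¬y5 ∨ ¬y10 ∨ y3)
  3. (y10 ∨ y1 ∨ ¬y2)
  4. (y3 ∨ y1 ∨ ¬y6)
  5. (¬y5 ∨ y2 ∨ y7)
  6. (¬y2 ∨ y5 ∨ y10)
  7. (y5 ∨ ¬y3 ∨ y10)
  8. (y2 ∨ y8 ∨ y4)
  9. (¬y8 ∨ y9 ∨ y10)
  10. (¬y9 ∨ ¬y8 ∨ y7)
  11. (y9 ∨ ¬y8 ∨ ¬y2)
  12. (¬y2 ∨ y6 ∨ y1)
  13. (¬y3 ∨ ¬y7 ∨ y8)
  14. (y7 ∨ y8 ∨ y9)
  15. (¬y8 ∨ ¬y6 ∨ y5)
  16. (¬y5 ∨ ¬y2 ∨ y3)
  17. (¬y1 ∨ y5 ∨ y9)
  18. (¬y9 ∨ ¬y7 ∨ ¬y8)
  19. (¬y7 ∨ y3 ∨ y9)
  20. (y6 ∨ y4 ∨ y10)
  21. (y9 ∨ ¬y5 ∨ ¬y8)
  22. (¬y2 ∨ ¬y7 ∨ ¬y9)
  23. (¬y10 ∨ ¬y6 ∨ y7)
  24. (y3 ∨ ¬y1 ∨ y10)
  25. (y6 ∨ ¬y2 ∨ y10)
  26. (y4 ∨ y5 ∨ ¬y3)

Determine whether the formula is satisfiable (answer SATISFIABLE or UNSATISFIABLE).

Try y1 = False.
Branch on y2: take y2 = False.
Set y3 = False and propagate.
  then y6 is forced to False.
The remaining clauses are satisfied by y4 = False, y5 = False, y7 = False, y8 = True, y9 = False, y10 = True.
Every clause has at least one true literal under this assignment.
So y1=F, y2=F, y3=F, y4=F, y5=F, y6=F, y7=F, y8=T, y9=F, y10=T is a satisfying assignment.

SATISFIABLE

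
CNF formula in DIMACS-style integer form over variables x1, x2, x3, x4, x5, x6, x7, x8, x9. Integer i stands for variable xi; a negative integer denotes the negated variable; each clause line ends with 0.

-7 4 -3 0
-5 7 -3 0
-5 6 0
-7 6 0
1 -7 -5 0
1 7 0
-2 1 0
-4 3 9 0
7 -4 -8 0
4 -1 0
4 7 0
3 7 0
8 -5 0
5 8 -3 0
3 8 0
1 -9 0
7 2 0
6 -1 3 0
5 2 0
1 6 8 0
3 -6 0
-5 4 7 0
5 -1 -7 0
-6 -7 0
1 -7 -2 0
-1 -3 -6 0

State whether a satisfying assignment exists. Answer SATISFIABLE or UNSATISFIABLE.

x7 = True:
  propagation gives x6=True; an empty clause results — contradiction.
x7 = False:
  propagation gives x1=True, x4=True, x8=False, x3=True; an empty clause results — contradiction.
Every branch closes, so no satisfying assignment exists.

UNSATISFIABLE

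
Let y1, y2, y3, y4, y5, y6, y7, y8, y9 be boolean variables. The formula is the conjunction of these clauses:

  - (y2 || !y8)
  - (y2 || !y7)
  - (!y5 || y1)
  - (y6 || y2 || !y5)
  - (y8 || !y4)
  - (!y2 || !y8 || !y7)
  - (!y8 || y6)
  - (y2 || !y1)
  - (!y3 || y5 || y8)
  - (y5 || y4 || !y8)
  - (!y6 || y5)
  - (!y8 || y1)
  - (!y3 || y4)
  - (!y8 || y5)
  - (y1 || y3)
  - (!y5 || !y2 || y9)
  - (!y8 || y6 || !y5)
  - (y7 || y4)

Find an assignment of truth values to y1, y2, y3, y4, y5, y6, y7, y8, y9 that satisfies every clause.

Pure literal: y9 appears only positively; assign y9 = True.
Branch on y1: take y1 = True.
  then y2 is forced to True.
Branch on y3: take y3 = False.
The remaining clauses are satisfied by y4 = True, y5 = True, y6 = True, y7 = False, y8 = True.

y1 = 1, y2 = 1, y3 = 0, y4 = 1, y5 = 1, y6 = 1, y7 = 0, y8 = 1, y9 = 1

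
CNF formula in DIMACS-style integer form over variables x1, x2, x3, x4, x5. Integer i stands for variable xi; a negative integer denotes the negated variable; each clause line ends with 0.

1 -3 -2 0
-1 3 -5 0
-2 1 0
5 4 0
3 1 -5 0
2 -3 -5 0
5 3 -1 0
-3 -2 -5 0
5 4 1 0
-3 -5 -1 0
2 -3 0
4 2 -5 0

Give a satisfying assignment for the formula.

x1 = F  x2 = F  x3 = F  x4 = T  x5 = F

Check each clause:
  1. {¬x3, ¬x2, x1} — ¬x3 is true.
  2. {x3, ¬x5, ¬x1} — ¬x5 is true.
  3. {x1, ¬x2} — ¬x2 is true.
  4. {x5, x4} — x4 is true.
  5. {¬x5, x3, x1} — ¬x5 is true.
  6. {¬x5, x2, ¬x3} — ¬x5 is true.
  7. {x5, x3, ¬x1} — ¬x1 is true.
  8. {¬x2, ¬x3, ¬x5} — ¬x5 is true.
  9. {x5, x4, x1} — x4 is true.
  10. {¬x1, ¬x5, ¬x3} — ¬x5 is true.
  11. {x2, ¬x3} — ¬x3 is true.
  12. {¬x5, x2, x4} — ¬x5 is true.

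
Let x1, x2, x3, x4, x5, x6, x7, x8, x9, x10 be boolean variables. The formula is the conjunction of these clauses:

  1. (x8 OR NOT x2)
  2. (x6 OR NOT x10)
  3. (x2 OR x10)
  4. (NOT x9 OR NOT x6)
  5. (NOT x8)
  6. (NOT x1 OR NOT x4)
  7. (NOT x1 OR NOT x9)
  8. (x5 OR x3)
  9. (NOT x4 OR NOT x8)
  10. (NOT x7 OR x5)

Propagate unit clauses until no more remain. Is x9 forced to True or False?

(NOT x8) is a unit clause: x8 = False.
From (x8 OR NOT x2) and x8 = False: x2 = False.
(x2 OR x10): since x2 = False, the clause reduces to (x10). x10 = True.
(NOT x10 OR x6): since x10 = True, the clause reduces to (x6). x6 = True.
(NOT x9 OR NOT x6): since x6 = True, the clause reduces to (NOT x9). x9 = False.

False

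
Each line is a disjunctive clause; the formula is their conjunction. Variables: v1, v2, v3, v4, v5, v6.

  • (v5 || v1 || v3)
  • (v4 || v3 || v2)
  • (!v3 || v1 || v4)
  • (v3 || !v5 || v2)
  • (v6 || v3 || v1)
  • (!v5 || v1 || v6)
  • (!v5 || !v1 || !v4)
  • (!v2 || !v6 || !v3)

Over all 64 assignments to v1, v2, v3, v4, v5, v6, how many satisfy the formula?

23

Split on v3, then v1.
  v3=T, v1=T: 9 of the 16 assignments to (v2,v4,v5,v6) work.
  v3=T, v1=F: remaining (v2,v4,v5,v6) ∈ {(F,T,F,F); (F,T,F,T); (F,T,T,T); (T,T,F,F)} — 4.
  v3=F, v1=T: v6 free; 4 ways for (v2,v4,v5) × 2^1 = 8.
  v3=F, v1=F: remaining (v2,v4,v5,v6) ∈ {(T,F,T,T); (T,T,T,T)} — 2.
Total: 9 + 4 + 8 + 2 = 23.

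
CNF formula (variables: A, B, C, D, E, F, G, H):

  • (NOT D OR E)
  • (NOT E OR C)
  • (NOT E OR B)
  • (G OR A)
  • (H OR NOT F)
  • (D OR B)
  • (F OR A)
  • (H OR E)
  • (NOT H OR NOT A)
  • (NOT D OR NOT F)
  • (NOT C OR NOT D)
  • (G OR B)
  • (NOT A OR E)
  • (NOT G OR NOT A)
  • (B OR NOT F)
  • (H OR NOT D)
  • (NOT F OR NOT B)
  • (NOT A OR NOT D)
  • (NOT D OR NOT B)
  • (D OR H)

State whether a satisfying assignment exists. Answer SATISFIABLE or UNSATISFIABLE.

UNSATISFIABLE

D = True:
  propagation gives E=True, C=True; an empty clause results — contradiction.
D = False:
  propagation gives B=True, F=False, A=True, H=False; an empty clause results — contradiction.
Every branch closes, so no satisfying assignment exists.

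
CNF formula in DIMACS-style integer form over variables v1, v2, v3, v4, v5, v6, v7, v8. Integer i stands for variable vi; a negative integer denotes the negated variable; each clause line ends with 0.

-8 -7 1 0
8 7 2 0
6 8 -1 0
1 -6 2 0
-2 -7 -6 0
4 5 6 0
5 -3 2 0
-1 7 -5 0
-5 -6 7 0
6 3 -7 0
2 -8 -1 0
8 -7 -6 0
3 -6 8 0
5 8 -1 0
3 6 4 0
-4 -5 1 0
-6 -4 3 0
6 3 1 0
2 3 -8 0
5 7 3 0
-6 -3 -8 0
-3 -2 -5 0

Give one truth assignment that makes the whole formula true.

Branch on v1: take v1 = False.
For the remaining variables, v2 = True, v3 = True, v4 = True, v5 = False, v6 = False, v7 = False, v8 = True works.
Every clause has at least one true literal under this assignment.

v1 = F, v2 = T, v3 = T, v4 = T, v5 = F, v6 = F, v7 = F, v8 = T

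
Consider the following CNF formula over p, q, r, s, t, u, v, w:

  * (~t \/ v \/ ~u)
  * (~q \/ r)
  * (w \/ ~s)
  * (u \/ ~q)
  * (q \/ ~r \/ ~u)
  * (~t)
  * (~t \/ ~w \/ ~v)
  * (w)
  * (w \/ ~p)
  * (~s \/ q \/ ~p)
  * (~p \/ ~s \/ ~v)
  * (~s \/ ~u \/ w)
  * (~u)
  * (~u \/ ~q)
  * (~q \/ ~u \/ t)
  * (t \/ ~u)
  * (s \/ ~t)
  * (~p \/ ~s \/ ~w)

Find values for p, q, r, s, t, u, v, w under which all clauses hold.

p=0  q=0  r=0  s=1  t=0  u=0  v=1  w=1

Unit propagation: (~t) forces t = False.
(w) is a unit clause, so w = True.
(~u) is a unit clause, so u = False.
Unit propagation: (~q) forces q = False.
Pure literal: p appears only negated; assign p = False.
r, s, v are now unconstrained; take r = False, s = True, v = True.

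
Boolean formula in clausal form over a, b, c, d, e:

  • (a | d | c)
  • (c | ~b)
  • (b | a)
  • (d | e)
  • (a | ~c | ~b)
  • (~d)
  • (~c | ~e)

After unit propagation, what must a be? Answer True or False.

(~d) stands alone — d = False.
(e | d): since d = False, the clause reduces to (e). e = True.
In (~e | ~c), ~e is now false; ~c must hold, so c = False.
(c | d | a) with c = False, d = False leaves only a, so a = True.

True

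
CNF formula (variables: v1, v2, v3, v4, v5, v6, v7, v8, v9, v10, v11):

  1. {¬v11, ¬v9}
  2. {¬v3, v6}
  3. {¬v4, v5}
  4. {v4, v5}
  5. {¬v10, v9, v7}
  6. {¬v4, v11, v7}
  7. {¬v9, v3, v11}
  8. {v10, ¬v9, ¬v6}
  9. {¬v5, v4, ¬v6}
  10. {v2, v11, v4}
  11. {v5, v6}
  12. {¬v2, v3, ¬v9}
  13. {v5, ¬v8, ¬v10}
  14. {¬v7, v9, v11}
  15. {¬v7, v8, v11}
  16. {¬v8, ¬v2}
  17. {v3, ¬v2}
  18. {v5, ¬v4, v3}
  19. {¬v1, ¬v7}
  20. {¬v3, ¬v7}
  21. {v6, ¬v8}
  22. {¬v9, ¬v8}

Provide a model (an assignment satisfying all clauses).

v1 occurs only negated in the remaining clauses — set v1 = False.
Try v2 = False.
Set v3 = False and propagate.
Branch on v4: take v4 = False.
  then v5 is forced to True.
  then v6 is forced to False.
  then v11 is forced to True.
  then v9 is forced to False.
  then v8 is forced to False.
For the remaining variables, v7 = True, v10 = False works.

v1 = F  v2 = F  v3 = F  v4 = F  v5 = T  v6 = F  v7 = T  v8 = F  v9 = F  v10 = F  v11 = T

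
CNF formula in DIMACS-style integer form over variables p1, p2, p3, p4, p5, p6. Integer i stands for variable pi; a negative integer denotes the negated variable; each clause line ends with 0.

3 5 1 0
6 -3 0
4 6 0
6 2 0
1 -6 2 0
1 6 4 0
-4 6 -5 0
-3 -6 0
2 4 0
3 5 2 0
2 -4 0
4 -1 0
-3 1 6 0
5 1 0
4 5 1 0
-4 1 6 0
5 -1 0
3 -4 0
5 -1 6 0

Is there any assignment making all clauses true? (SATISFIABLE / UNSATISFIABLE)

Pure literal: p2 appears only positively; assign p2 = True.
Set p1 = False and propagate.
  then p5 is forced to True.
Set p3 = False and propagate.
  then p4 is forced to False.
  then p6 is forced to True.
Every clause has at least one true literal under this assignment.
So p1 = False, p2 = True, p3 = False, p4 = False, p5 = True, p6 = True is a satisfying assignment.

SATISFIABLE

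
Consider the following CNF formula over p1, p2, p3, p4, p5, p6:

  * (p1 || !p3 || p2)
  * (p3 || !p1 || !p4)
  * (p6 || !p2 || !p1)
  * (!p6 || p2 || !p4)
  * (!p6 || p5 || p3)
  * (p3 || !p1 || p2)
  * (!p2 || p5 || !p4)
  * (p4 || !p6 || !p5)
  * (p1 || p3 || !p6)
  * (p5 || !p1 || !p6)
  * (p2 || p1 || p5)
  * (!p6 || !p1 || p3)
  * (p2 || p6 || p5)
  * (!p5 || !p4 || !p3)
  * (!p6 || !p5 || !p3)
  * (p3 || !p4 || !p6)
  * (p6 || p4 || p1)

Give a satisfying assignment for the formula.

p1=F, p2=F, p3=F, p4=T, p5=T, p6=F

Branch on p1: take p1 = False.
For the remaining variables, p2 = False, p3 = False, p4 = True, p5 = True, p6 = False works.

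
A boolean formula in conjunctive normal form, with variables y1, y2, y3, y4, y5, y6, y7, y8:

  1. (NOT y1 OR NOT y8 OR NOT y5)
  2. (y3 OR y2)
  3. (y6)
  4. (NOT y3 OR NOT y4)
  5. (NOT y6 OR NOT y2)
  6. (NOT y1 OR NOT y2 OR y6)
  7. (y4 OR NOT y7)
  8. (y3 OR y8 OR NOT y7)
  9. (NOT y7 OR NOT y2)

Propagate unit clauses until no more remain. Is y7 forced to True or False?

Unit clause (y6) sets y6 = True.
In (NOT y6 OR NOT y2), NOT y6 is now false; NOT y2 must hold, so y2 = False.
In (y3 OR y2), y2 is now false; y3 must hold, so y3 = True.
In (NOT y3 OR NOT y4), NOT y3 is now false; NOT y4 must hold, so y4 = False.
(y4 OR NOT y7): since y4 = False, the clause reduces to (NOT y7). y7 = False.

False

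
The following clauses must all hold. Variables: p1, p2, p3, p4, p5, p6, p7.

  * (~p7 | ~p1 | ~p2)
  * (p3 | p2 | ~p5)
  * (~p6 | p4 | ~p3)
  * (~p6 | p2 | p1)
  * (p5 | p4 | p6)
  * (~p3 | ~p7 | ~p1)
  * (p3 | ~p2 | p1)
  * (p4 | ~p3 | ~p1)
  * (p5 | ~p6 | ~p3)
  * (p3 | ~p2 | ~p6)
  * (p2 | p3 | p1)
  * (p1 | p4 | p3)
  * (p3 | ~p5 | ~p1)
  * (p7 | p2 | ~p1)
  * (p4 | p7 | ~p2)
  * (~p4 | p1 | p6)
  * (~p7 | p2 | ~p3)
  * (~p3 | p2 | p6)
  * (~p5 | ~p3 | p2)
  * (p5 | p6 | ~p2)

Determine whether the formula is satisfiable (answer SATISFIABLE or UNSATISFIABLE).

Branch on p1: take p1 = True.
Try p2 = True.
  then p7 is forced to False.
  then p4 is forced to True.
Try p3 = True.
The remaining clauses are satisfied by p5 = True, p6 = False.
Every clause has at least one true literal under this assignment.
So p1 = 1, p2 = 1, p3 = 1, p4 = 1, p5 = 1, p6 = 0, p7 = 0 is a satisfying assignment.

SATISFIABLE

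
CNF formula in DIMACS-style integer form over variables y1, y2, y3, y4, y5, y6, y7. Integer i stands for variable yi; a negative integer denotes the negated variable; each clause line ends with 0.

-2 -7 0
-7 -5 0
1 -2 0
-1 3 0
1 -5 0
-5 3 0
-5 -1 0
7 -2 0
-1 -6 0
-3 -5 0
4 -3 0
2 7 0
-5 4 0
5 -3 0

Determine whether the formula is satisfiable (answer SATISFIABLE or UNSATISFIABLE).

Pure literal: y4 appears only positively; assign y4 = True.
y6 occurs only negated in the remaining clauses — set y6 = False.
Set y1 = False and propagate.
  then y2 is forced to False.
  then y5 is forced to False.
  then y7 is forced to True.
  then y3 is forced to False.
So y1=F, y2=F, y3=F, y4=T, y5=F, y6=F, y7=T is a satisfying assignment.

SATISFIABLE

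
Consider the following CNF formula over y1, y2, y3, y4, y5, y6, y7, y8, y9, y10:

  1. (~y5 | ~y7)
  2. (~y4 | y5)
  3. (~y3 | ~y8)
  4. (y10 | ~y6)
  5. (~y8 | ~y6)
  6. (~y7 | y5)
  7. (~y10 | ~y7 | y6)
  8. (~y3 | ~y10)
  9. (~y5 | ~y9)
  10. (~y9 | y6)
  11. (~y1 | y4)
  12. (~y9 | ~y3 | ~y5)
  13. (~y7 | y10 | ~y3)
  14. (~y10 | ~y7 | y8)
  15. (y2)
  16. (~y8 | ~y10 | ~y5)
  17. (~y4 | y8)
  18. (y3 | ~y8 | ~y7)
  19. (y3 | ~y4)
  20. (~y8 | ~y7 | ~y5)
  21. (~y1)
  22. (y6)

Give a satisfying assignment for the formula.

y1 = F  y2 = T  y3 = F  y4 = F  y5 = T  y6 = T  y7 = F  y8 = F  y9 = F  y10 = T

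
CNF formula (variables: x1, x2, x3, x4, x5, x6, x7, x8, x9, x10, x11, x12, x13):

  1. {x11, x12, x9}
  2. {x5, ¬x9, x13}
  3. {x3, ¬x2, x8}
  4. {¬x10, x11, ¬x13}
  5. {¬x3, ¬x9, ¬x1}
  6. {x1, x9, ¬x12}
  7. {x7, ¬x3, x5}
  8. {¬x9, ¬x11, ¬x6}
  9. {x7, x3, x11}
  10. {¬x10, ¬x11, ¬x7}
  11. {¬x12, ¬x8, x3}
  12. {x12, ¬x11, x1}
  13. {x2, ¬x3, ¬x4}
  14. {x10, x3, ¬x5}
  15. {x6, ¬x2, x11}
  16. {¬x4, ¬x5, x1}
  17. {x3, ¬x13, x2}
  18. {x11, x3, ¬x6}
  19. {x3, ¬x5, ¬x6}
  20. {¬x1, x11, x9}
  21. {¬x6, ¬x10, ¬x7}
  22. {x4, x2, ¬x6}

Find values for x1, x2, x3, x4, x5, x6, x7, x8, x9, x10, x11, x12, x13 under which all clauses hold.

x1=True, x2=False, x3=True, x4=False, x5=True, x6=False, x7=True, x8=False, x9=False, x10=False, x11=True, x12=False, x13=True

Check each clause:
  1. {x11, x9, x12} — x11 is true.
  2. {x13, x5, ¬x9} — x5 is true.
  3. {x8, ¬x2, x3} — x3 is true.
  4. {¬x13, ¬x10, x11} — x11 is true.
  5. {¬x1, ¬x3, ¬x9} — ¬x9 is true.
  6. {¬x12, x1, x9} — ¬x12 is true.
  7. {x7, x5, ¬x3} — x5 is true.
  8. {¬x9, ¬x6, ¬x11} — ¬x6 is true.
  9. {x3, x7, x11} — x11 is true.
  10. {¬x11, ¬x7, ¬x10} — ¬x10 is true.
  11. {¬x8, ¬x12, x3} — ¬x8 is true.
  12. {¬x11, x12, x1} — x1 is true.
  13. {x2, ¬x4, ¬x3} — ¬x4 is true.
  14. {x10, x3, ¬x5} — x3 is true.
  15. {¬x2, x6, x11} — x11 is true.
  16. {¬x4, x1, ¬x5} — x1 is true.
  17. {x3, ¬x13, x2} — x3 is true.
  18. {x11, x3, ¬x6} — x3 is true.
  19. {¬x6, x3, ¬x5} — x3 is true.
  20. {¬x1, x11, x9} — x11 is true.
  21. {¬x7, ¬x6, ¬x10} — ¬x6 is true.
  22. {x4, x2, ¬x6} — ¬x6 is true.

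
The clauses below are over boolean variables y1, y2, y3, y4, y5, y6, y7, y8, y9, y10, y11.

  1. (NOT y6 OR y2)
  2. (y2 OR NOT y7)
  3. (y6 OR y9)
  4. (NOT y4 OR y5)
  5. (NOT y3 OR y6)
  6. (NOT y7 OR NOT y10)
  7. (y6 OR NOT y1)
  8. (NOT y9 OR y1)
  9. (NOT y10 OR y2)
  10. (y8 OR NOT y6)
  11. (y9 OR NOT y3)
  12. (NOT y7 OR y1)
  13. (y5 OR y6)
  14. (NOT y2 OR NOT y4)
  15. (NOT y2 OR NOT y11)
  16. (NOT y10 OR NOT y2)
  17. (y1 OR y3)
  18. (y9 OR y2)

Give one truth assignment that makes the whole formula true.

y1 = T, y2 = T, y3 = T, y4 = F, y5 = F, y6 = T, y7 = F, y8 = T, y9 = T, y10 = F, y11 = F

Check each clause:
  1. (y2 OR NOT y6) — y2 is true.
  2. (y2 OR NOT y7) — NOT y7 is true.
  3. (y6 OR y9) — y9 is true.
  4. (y5 OR NOT y4) — NOT y4 is true.
  5. (y6 OR NOT y3) — y6 is true.
  6. (NOT y10 OR NOT y7) — NOT y7 is true.
  7. (y6 OR NOT y1) — y6 is true.
  8. (y1 OR NOT y9) — y1 is true.
  9. (NOT y10 OR y2) — y2 is true.
  10. (NOT y6 OR y8) — y8 is true.
  11. (y9 OR NOT y3) — y9 is true.
  12. (NOT y7 OR y1) — NOT y7 is true.
  13. (y6 OR y5) — y6 is true.
  14. (NOT y2 OR NOT y4) — NOT y4 is true.
  15. (NOT y2 OR NOT y11) — NOT y11 is true.
  16. (NOT y2 OR NOT y10) — NOT y10 is true.
  17. (y3 OR y1) — y1 is true.
  18. (y2 OR y9) — y9 is true.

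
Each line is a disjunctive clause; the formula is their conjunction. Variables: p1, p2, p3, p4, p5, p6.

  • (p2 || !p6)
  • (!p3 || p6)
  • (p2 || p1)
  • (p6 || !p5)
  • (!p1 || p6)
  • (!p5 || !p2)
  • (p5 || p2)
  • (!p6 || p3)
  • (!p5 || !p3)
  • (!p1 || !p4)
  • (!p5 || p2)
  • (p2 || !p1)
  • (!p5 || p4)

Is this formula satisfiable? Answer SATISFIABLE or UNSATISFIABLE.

Try p1 = False.
  then p2 is forced to True.
  then p5 is forced to False.
Set p3 = True and propagate.
  then p6 is forced to True.
p4 is now unconstrained; take p4 = True.
Every clause has at least one true literal under this assignment.
So p1=False, p2=True, p3=True, p4=True, p5=False, p6=True is a satisfying assignment.

SATISFIABLE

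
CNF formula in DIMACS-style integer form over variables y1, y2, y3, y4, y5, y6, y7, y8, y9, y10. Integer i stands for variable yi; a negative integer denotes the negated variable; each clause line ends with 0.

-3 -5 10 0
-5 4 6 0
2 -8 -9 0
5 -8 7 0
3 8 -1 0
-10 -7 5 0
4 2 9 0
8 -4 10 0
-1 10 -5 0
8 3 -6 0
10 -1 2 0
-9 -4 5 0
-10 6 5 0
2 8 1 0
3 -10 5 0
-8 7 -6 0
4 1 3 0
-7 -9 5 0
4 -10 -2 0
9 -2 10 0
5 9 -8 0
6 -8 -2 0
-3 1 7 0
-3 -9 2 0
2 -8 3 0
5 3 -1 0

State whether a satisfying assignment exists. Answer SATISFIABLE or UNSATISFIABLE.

Set y1 = False and propagate.
Branch on y2: take y2 = True.
For the remaining variables, y3 = True, y4 = True, y5 = True, y6 = False, y7 = True, y8 = False, y9 = False, y10 = True works.
So y1=F, y2=T, y3=T, y4=T, y5=T, y6=F, y7=T, y8=F, y9=F, y10=T is a satisfying assignment.

SATISFIABLE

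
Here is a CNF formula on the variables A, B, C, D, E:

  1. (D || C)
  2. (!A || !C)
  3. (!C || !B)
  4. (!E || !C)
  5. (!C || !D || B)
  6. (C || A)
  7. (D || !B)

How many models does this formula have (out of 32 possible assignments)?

5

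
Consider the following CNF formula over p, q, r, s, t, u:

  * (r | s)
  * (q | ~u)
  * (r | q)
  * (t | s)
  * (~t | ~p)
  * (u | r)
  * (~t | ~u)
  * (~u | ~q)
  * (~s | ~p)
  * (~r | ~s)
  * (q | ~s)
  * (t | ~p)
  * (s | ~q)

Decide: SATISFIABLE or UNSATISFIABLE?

SATISFIABLE

Pure literal: p appears only negated; assign p = False.
Branch on q: take q = False.
  then u is forced to False.
  then r is forced to True.
  then s is forced to False.
  then t is forced to True.
Every clause has at least one true literal under this assignment.
So p=F  q=F  r=T  s=F  t=T  u=F is a satisfying assignment.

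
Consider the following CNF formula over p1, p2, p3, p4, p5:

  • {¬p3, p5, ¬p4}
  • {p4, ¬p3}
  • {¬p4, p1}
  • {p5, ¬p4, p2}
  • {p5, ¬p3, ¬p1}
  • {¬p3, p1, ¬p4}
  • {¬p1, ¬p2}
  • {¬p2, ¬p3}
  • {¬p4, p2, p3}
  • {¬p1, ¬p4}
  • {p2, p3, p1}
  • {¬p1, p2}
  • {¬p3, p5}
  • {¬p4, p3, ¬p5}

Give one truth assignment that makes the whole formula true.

p1=0  p2=1  p3=0  p4=0  p5=0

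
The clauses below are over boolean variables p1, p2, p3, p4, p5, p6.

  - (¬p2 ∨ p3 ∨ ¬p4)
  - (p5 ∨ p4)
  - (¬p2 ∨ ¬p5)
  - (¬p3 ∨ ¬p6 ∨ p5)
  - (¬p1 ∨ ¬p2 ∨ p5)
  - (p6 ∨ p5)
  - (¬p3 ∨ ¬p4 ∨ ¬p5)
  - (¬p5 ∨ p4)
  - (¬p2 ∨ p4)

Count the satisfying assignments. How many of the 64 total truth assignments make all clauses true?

The models are:
  p1=0 p2=0 p3=0 p4=1 p5=0 p6=1
  p1=0 p2=0 p3=0 p4=1 p5=1 p6=0
  p1=0 p2=0 p3=0 p4=1 p5=1 p6=1
  p1=1 p2=0 p3=0 p4=1 p5=0 p6=1
  p1=1 p2=0 p3=0 p4=1 p5=1 p6=0
  p1=1 p2=0 p3=0 p4=1 p5=1 p6=1
Count: 6.

6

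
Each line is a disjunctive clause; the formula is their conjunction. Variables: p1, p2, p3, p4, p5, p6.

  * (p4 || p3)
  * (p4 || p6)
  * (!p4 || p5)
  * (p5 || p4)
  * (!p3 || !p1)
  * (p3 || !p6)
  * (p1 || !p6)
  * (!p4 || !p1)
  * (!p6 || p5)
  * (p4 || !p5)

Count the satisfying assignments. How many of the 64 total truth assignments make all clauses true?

The models are:
  p1=F p2=F p3=F p4=T p5=T p6=F
  p1=F p2=F p3=T p4=T p5=T p6=F
  p1=F p2=T p3=F p4=T p5=T p6=F
  p1=F p2=T p3=T p4=T p5=T p6=F
Count: 4.

4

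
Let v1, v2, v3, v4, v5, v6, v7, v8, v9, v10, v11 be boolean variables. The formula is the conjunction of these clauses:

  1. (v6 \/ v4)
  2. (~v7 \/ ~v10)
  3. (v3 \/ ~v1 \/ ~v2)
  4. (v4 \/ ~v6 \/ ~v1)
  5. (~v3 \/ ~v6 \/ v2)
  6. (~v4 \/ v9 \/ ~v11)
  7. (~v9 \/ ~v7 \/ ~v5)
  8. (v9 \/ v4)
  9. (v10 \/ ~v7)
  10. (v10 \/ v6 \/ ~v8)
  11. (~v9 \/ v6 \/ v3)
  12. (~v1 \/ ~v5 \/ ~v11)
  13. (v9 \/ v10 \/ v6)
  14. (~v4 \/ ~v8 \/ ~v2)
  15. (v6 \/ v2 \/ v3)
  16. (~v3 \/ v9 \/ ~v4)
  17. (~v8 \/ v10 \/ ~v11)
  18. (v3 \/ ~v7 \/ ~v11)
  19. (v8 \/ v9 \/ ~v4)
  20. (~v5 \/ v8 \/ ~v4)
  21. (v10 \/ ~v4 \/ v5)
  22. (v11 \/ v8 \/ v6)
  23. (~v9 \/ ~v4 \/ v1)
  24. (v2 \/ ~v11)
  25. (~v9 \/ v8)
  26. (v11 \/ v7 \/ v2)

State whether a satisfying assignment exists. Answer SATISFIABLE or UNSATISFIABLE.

Set v1 = False and propagate.
Branch on v2: take v2 = True.
For the remaining variables, v3 = False, v4 = False, v5 = True, v6 = True, v7 = False, v8 = True, v9 = True, v10 = False, v11 = False works.
So v1=F, v2=T, v3=F, v4=F, v5=T, v6=T, v7=F, v8=T, v9=T, v10=F, v11=F is a satisfying assignment.

SATISFIABLE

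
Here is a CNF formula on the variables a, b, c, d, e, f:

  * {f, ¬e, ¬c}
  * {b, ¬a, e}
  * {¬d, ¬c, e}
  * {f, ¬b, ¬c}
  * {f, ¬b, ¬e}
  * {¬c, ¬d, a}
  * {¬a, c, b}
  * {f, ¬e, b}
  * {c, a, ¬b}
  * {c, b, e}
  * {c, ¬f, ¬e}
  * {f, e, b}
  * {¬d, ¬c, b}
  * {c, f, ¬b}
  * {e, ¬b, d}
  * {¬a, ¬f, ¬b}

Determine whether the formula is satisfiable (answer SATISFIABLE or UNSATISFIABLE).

SATISFIABLE

Branch on a: take a = False.
For the remaining variables, b = True, c = True, d = False, e = True, f = True works.
So a = 0, b = 1, c = 1, d = 0, e = 1, f = 1 is a satisfying assignment.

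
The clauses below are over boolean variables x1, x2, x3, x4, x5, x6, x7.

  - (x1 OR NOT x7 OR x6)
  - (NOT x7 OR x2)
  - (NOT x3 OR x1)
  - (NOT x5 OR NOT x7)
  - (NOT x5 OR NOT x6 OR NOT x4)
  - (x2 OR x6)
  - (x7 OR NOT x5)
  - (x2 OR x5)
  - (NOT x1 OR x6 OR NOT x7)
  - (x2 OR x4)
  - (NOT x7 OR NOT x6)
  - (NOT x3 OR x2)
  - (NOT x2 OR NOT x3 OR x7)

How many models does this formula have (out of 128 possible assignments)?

Split on x7, then x2.
  x7=1, x2=1: a clause becomes empty — 0.
  x7=1, x2=0: a clause becomes empty — 0.
  x7=0, x2=1: forces x3=0; x5=0; x1, x4, x6 free → 2^3 = 8.
  x7=0, x2=0: a clause becomes empty — 0.
Total: 0 + 0 + 8 + 0 = 8.

8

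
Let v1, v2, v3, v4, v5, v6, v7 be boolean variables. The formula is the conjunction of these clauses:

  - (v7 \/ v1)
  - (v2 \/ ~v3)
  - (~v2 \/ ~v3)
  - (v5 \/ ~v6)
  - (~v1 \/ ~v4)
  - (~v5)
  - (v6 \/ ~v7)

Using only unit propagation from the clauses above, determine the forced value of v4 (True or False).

False

Unit clause (~v5) sets v5 = False.
(~v6 \/ v5) with v5 = False leaves only ~v6, so v6 = False.
In (~v7 \/ v6), v6 is now false; ~v7 must hold, so v7 = False.
From (v1 \/ v7) and v7 = False: v1 = True.
(~v4 \/ ~v1): since v1 = True, the clause reduces to (~v4). v4 = False.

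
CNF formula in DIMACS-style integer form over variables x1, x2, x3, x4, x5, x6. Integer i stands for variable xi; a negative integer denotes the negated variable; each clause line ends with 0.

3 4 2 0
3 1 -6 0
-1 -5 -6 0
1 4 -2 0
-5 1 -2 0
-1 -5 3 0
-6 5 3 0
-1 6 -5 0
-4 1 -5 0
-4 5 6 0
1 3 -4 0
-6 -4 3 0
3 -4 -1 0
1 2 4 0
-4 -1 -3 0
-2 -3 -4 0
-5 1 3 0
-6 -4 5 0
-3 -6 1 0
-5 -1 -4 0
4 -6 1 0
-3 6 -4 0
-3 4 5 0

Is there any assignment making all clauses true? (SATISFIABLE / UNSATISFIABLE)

Try x1 = True.
Set x2 = True and propagate.
Try x3 = False.
  then x5 is forced to False.
  then x6 is forced to False.
  then x4 is forced to False.
So x1 = True, x2 = True, x3 = False, x4 = False, x5 = False, x6 = False is a satisfying assignment.

SATISFIABLE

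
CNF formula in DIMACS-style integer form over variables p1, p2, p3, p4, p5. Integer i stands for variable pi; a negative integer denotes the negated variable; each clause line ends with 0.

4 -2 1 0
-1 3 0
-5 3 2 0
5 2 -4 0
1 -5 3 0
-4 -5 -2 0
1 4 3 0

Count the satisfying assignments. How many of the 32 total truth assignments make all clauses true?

Split on p1, then p2.
  p1=T, p2=T: remaining (p3,p4,p5) ∈ {(T,F,F); (T,F,T); (T,T,F)} — 3.
  p1=T, p2=F: remaining (p3,p4,p5) ∈ {(T,F,F); (T,F,T); (T,T,T)} — 3.
  p1=F, p2=T: remaining (p3,p4,p5) ∈ {(F,T,F); (T,T,F)} — 2.
  p1=F, p2=F: remaining (p3,p4,p5) ∈ {(T,F,F); (T,F,T); (T,T,T)} — 3.
Total: 3 + 3 + 2 + 3 = 11.

11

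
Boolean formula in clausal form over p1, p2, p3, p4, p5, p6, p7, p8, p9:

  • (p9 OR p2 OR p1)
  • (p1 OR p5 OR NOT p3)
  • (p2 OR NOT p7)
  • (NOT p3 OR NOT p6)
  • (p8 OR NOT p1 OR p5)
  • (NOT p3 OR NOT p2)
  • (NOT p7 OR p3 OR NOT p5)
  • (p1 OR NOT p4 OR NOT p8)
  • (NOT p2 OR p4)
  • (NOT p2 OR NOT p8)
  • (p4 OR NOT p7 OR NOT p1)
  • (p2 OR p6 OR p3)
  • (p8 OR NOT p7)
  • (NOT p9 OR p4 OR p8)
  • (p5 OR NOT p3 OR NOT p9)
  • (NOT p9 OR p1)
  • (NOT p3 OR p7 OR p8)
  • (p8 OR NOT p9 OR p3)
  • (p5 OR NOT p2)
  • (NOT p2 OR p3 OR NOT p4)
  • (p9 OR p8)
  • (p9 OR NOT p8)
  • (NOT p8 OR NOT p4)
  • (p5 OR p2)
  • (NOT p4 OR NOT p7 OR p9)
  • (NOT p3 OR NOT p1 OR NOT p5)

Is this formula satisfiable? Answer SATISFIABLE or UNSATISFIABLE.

SATISFIABLE

Try p1 = True.
Set p2 = False and propagate.
  then p7 is forced to False.
  then p5 is forced to True.
  then p3 is forced to False.
  then p6 is forced to True.
Try p4 = False.
For the remaining variables, p8 = True, p9 = True works.
So p1 = 1, p2 = 0, p3 = 0, p4 = 0, p5 = 1, p6 = 1, p7 = 0, p8 = 1, p9 = 1 is a satisfying assignment.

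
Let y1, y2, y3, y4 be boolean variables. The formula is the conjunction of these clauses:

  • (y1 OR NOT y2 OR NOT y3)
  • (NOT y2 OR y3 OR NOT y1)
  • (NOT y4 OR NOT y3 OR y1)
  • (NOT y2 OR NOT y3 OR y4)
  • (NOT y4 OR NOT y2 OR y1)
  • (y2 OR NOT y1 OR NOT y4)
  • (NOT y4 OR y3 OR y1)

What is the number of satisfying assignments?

The models are:
  y1=F y2=F y3=F y4=F
  y1=F y2=F y3=T y4=F
  y1=F y2=T y3=F y4=F
  y1=T y2=F y3=F y4=F
  y1=T y2=F y3=T y4=F
  y1=T y2=T y3=T y4=T
That's 6 in total.

6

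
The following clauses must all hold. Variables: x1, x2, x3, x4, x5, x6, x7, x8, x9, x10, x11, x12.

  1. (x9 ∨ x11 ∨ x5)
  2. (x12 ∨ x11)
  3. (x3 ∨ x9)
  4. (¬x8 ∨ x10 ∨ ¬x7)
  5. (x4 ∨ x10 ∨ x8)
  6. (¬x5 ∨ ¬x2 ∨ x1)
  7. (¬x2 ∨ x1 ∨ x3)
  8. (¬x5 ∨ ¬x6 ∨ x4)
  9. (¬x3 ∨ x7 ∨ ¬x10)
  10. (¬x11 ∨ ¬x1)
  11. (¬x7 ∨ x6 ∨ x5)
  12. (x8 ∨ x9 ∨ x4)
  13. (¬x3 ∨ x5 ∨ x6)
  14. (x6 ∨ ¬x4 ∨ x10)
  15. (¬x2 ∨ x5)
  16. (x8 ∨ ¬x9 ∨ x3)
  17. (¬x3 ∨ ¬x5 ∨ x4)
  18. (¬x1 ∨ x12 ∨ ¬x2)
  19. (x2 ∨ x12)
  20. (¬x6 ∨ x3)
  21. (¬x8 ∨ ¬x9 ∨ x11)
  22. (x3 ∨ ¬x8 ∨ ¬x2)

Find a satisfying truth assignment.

x1 = F, x2 = F, x3 = T, x4 = T, x5 = T, x6 = T, x7 = T, x8 = T, x9 = T, x10 = T, x11 = T, x12 = T

Check each clause:
  1. (x5 ∨ x11 ∨ x9) — x9 is true.
  2. (x11 ∨ x12) — x11 is true.
  3. (x3 ∨ x9) — x9 is true.
  4. (x10 ∨ ¬x7 ∨ ¬x8) — x10 is true.
  5. (x4 ∨ x8 ∨ x10) — x8 is true.
  6. (x1 ∨ ¬x2 ∨ ¬x5) — ¬x2 is true.
  7. (x3 ∨ x1 ∨ ¬x2) — x3 is true.
  8. (¬x5 ∨ x4 ∨ ¬x6) — x4 is true.
  9. (¬x10 ∨ ¬x3 ∨ x7) — x7 is true.
  10. (¬x1 ∨ ¬x11) — ¬x1 is true.
  11. (x6 ∨ x5 ∨ ¬x7) — x5 is true.
  12. (x9 ∨ x8 ∨ x4) — x8 is true.
  13. (x5 ∨ x6 ∨ ¬x3) — x5 is true.
  14. (x10 ∨ ¬x4 ∨ x6) — x10 is true.
  15. (¬x2 ∨ x5) — x5 is true.
  16. (x3 ∨ x8 ∨ ¬x9) — x8 is true.
  17. (¬x5 ∨ ¬x3 ∨ x4) — x4 is true.
  18. (¬x1 ∨ x12 ∨ ¬x2) — x12 is true.
  19. (x12 ∨ x2) — x12 is true.
  20. (x3 ∨ ¬x6) — x3 is true.
  21. (¬x8 ∨ x11 ∨ ¬x9) — x11 is true.
  22. (¬x2 ∨ x3 ∨ ¬x8) — x3 is true.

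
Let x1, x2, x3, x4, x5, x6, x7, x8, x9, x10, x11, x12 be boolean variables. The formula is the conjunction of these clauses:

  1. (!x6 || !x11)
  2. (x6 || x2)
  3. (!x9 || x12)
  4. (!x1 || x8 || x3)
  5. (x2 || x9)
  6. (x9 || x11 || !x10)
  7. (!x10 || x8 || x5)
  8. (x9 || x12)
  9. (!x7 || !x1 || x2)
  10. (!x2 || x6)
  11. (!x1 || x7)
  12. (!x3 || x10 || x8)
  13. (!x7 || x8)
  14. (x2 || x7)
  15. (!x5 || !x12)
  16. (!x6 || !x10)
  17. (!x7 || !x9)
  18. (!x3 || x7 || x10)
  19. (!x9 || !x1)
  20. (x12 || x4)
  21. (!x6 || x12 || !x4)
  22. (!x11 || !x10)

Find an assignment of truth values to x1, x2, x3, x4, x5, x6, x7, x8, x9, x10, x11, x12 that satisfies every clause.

Pure literal: x1 appears only negated; assign x1 = False.
Pure literal: x8 appears only positively; assign x8 = True.
Set x2 = True and propagate.
  then x6 is forced to True.
  then x11 is forced to False.
  then x10 is forced to False.
Try x3 = False.
Branch on x4: take x4 = True.
  then x12 is forced to True.
  then x5 is forced to False.
The remaining clauses are satisfied by x7 = False, x9 = False.

x1=0, x2=1, x3=0, x4=1, x5=0, x6=1, x7=0, x8=1, x9=0, x10=0, x11=0, x12=1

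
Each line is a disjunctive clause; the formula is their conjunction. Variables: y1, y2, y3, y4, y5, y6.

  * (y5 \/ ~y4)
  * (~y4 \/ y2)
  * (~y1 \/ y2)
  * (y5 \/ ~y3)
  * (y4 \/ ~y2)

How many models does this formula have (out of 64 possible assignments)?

14

Case analysis on y2 and y4:
  y2=1, y4=1: forces y5=1; y1, y3, y6 free → 2^3 = 8.
  y2=1, y4=0: a clause becomes empty — 0.
  y2=0, y4=1: a clause becomes empty — 0.
  y2=0, y4=0: y6 free; 3 ways for (y1,y3,y5) × 2^1 = 6.
Total: 8 + 0 + 0 + 6 = 14.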